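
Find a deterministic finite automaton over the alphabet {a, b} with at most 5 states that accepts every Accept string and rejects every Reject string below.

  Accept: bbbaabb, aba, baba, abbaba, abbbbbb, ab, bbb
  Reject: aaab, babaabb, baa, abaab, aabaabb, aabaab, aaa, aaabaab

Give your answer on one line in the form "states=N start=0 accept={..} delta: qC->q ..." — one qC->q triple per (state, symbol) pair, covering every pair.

states=5 start=0 accept={0,3} delta: 0a->1 0b->0 1a->2 1b->3 2a->2 2b->4 3a->3 3b->2 4a->3 4b->0

State merging on the prefix tree: take the shortest (then alphabetical) example prefix whose next move is undefined and point that move at state 0, else 1, else 2, ...; a target is out if some Accept/Reject pair would then sit in one state with the same input left (inseparable). If every existing state is out, open a new one.
a: 0a undefined. 0a->0: no, ab/aaab meet in 0 with "b" left. Open state 1: 0a->1.
b: 0b undefined. 0b->0: ok.
aa: 1a undefined. 1a->0: no, bbbaabb/baa meet in 0. 1a->1: no, ab/aaab meet in 1 with "b" left. Open state 2: 1a->2.
ab: 1b undefined. 1b->0: no, bbbaabb/babaabb meet in 2 with "bb" left. 1b->1: no, aba/baa meet in 2. 1b->2: no, aba/aaa meet in 2 with "a" left. Open state 3: 1b->3.
aaa: 2a undefined. 2a->0: no, bbb/aaab meet in 0. 2a->1: no, ab/aaab meet in 3. 2a->2: ok.
aab: 2b undefined. 2b->0: no, bbbaabb/aaab meet in 0. 2b->1: no, bbbaabb/aabaabb meet in 3. 2b->2: no, bbbaabb/aaab meet in 2. 2b->3: no, ab/aaab meet in 3. Open state 4: 2b->4.
aba: 3a undefined. 3a->0: no, ab/abaab meet in 3. 3a->1: no, bbbaabb/babaabb meet in 4 with "b" left. 3a->2: no, bbbaabb/babaabb meet in 4 with "b" left. 3a->3: ok.
abb: 3b undefined. 3b->0: no, abbbbbb/babaabb meet in 0. 3b->1: no, aba/babaabb meet in 3. 3b->2: ok.
aaba: 4a undefined. 4a->0: no, aba/aabaab meet in 3. 4a->1: no, bbbaabb/aabaabb meet in 4 with "b" left. 4a->2: no, bbbaabb/aabaabb meet in 4 with "b" left. 4a->3: ok.
abbbb: 4b undefined. 4b->0: ok.
All examples now run through 5 states with every (state, symbol) defined. Accept strings end in {0,3}, Reject strings end in {2,4}; accept={0,3}.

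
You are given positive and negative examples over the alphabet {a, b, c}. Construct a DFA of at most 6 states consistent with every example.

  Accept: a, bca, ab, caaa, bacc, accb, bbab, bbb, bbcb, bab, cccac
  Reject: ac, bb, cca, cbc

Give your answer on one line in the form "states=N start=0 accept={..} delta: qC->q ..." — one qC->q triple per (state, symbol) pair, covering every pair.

states=4 start=0 accept={0,1,3} delta: 0a->0 0b->1 0c->2 1a->0 1b->2 1c->0 2a->0 2b->0 2c->3 3a->2 3b->0 3c->3

State merging on the prefix tree: take the shortest (then alphabetical) example prefix whose next move is undefined and point that move at state 0, else 1, else 2, ...; a target is out if some Accept/Reject pair would then sit in one state with the same input left (inseparable). If every existing state is out, open a new one.
a: 0a undefined. 0a->0: ok.
b: 0b undefined. 0b->0: no, a/bb meet in 0. Open state 1: 0b->1.
c: 0c undefined. 0c->0: no, a/ac meet in 0. 0c->1: no, bca/cca meet in 1 with "ca" left. Open state 2: 0c->2.
ba: 1a undefined. 1a->0: ok.
bb: 1b undefined. 1b->0: no, a/bb meet in 0. 1b->1: no, ab/bb meet in 1. 1b->2: ok.
bc: 1c undefined. 1c->0: ok.
ca: 2a undefined. 2a->0: ok.
cb: 2b undefined. 2b->0: ok.
cc: 2c undefined. 2c->0: no, a/cca meet in 0. 2c->1: no, a/cca meet in 0. 2c->2: no, a/cca meet in 0. Open state 3: 2c->3.
cca: 3a undefined. 3a->0: no, a/cca meet in 0. 3a->1: no, ab/cca meet in 1. 3a->2: ok.
ccc: 3c undefined. 3c->0: no, cccac/ac meet in 2. 3c->1: no, cccac/ac meet in 2. 3c->2: no, cccac/ac meet in 2. 3c->3: ok.
accb: 3b undefined. 3b->0: ok.
All examples now run through 4 states with every (state, symbol) defined. Accept strings end in {0,1,3}, Reject strings end in {2}; accept={0,1,3}.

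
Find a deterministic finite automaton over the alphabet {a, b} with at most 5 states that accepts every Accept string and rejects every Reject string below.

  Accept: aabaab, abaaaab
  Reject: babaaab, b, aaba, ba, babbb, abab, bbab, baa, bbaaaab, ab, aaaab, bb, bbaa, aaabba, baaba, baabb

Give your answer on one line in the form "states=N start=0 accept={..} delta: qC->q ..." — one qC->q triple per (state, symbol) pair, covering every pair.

Grow the machine one transition at a time. Run the examples from 0; the earliest place one falls off (shortest prefix, ties alphabetical) gets sent to the lowest-numbered state that keeps every Accept/Reject pair distinguishable — a pair clashes when both reach the same state with identical unread suffix — and to a fresh state only if none does.
a: 0a undefined. 0a->0: ok.
b: 0b undefined. 0b->0: no, aabaab/babaaab meet in 0. Open state 1: 0b->1.
ba: 1a undefined. 1a->0: no, aabaab/babaaab meet in 1. 1a->1: no, aabaab/abab meet in 1 with "b" left. Open state 2: 1a->2.
bb: 1b undefined. 1b->0: ok.
baa: 2a undefined. 2a->0: no, aabaab/b meet in 1. 2a->1: no, aabaab/bb meet in 0. 2a->2: no, aabaab/abab meet in 2 with "b" left. Open state 3: 2a->3.
bab: 2b undefined. 2b->0: ok.
baab: 3b undefined. 3b->0: no, aabaab/babbb meet in 0. 3b->1: no, aabaab/babaaab meet in 1. 3b->2: no, aabaab/aaba meet in 2. 3b->3: no, aabaab/baa meet in 3. Open state 4: 3b->4.
abaaa: 3a undefined. 3a->0: no, abaaaab/babaaab meet in 1. 3a->1: no, abaaaab/babbb meet in 0. 3a->2: ok.
baaba: 4a undefined. 4a->0: ok.
baabb: 4b undefined. 4b->0: ok.
All examples now run through 5 states with every (state, symbol) defined. Accept strings end in {4}, Reject strings end in {0,1,2,3}; accept={4}.

states=5 start=0 accept={4} delta: 0a->0 0b->1 1a->2 1b->0 2a->3 2b->0 3a->2 3b->4 4a->0 4b->0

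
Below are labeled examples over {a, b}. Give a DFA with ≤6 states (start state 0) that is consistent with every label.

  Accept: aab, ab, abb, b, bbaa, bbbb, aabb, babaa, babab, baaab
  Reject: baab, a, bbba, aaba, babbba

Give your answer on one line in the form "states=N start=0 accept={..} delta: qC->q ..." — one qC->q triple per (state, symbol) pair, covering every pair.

Fold the examples into a partial DFA from state 0: repeatedly fix the first undefined (state, symbol) met by the shortest-then-alphabetical prefix, trying targets in increasing order and rejecting any under which an Accept and a Reject string meet in one state with the same remainder; add a state when all current targets are rejected. Accepting states are where Accept strings end.
a: 0a undefined. 0a->0: ok.
b: 0b undefined. 0b->0: no, aab/baab meet in 0. Open state 1: 0b->1.
ba: 1a undefined. 1a->0: no, aab/baab meet in 1. 1a->1: no, aab/aaba meet in 1. Open state 2: 1a->2.
bb: 1b undefined. 1b->0: no, abb/a meet in 0. 1b->1: ok.
baa: 2a undefined. 2a->0: no, aab/baab meet in 1. 2a->1: no, aab/baab meet in 1. 2a->2: no, bbaa/bbba meet in 2. Open state 3: 2a->3.
bab: 2b undefined. 2b->0: no, babaa/a meet in 0. 2b->1: ok.
baaa: 3a undefined. 3a->0: ok.
baab: 3b undefined. 3b->0: ok.
All examples now run through 4 states with every (state, symbol) defined. Accept strings end in {1,3}, Reject strings end in {0,2}; accept={1,3}.

states=4 start=0 accept={1,3} delta: 0a->0 0b->1 1a->2 1b->1 2a->3 2b->1 3a->0 3b->0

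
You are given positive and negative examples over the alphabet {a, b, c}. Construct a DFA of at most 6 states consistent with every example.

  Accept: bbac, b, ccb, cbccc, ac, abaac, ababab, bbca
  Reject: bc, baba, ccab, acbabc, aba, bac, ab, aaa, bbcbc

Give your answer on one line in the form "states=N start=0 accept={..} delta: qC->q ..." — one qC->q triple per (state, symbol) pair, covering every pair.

Fold the examples into a partial DFA from state 0: repeatedly fix the first undefined (state, symbol) met by the shortest-then-alphabetical prefix, trying targets in increasing order and rejecting any under which an Accept and a Reject string meet in one state with the same remainder; add a state when all current targets are rejected. Accepting states are where Accept strings end.
a: 0a undefined. 0a->0: no, b/ab meet in 0 with "b" left. Open state 1: 0a->1.
b: 0b undefined. 0b->0: no, bbac/bac meet in 1 with "c" left. 0b->1: no, ac/bc meet in 1 with "c" left. Open state 2: 0b->2.
c: 0c undefined. 0c->0: ok.
aa: 1a undefined. 1a->0: ok.
ab: 1b undefined. 1b->0: no, abaac/ccab meet in 0. 1b->1: ok.
ac: 1c undefined. 1c->0: no, ac/aba meet in 0. 1c->1: no, ac/ccab meet in 1. 1c->2: ok.
ba: 2a undefined. 2a->0: ok.
bb: 2b undefined. 2b->0: no, bbac/acbabc meet in 2. 2b->1: no, bbac/baba meet in 0. 2b->2: no, bbac/baba meet in 0. Open state 3: 2b->3.
bc: 2c undefined. 2c->0: no, cbccc/bc meet in 0. 2c->1: no, cbccc/bc meet in 1. 2c->2: no, b/bc meet in 2. 2c->3: ok.
bba: 3a undefined. 3a->0: no, bbac/baba meet in 0. 3a->1: no, bbac/acbabc meet in 2. 3a->2: no, bbac/bc meet in 3. 3a->3: ok.
bbc: 3c undefined. 3c->0: no, bbac/baba meet in 0. 3c->1: no, bbac/ccab meet in 1. 3c->2: no, bbac/bbcbc meet in 2. 3c->3: no, bbac/bc meet in 3. Open state 4: 3c->4.
bbca: 4a undefined. 4a->0: no, bbca/baba meet in 0. 4a->1: no, bbca/ccab meet in 1. 4a->2: ok.
bbcb: 4b undefined. 4b->0: ok.
acbab: 3b undefined. 3b->0: ok.
cbccc: 4c undefined. 4c->0: no, cbccc/baba meet in 0. 4c->1: no, cbccc/ccab meet in 1. 4c->2: ok.
All examples now run through 5 states with every (state, symbol) defined. Accept strings end in {2,4}, Reject strings end in {0,1,3}; accept={2,4}.

states=5 start=0 accept={2,4} delta: 0a->1 0b->2 0c->0 1a->0 1b->1 1c->2 2a->0 2b->3 2c->3 3a->3 3b->0 3c->4 4a->2 4b->0 4c->2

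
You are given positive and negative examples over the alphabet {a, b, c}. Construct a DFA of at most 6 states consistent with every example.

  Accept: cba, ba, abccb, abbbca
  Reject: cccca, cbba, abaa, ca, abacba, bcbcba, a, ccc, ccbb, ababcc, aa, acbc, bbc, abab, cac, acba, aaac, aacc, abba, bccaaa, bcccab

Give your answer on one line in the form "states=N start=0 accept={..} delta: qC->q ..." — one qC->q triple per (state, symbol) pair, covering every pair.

states=6 start=0 accept={3} delta: 0a->1 0b->2 0c->0 1a->0 1b->2 1c->2 2a->3 2b->0 2c->4 3a->0 3b->0 3c->2 4a->3 4b->1 4c->5 5a->0 5b->3 5c->0

State merging on the prefix tree: take the shortest (then alphabetical) example prefix whose next move is undefined and point that move at state 0, else 1, else 2, ...; a target is out if some Accept/Reject pair would then sit in one state with the same input left (inseparable). If every existing state is out, open a new one.
a: 0a undefined. 0a->0: no, cba/acba meet in 0 with "cba" left. Open state 1: 0a->1.
b: 0b undefined. 0b->0: no, ba/a meet in 1. 0b->1: no, ba/aa meet in 1 with "a" left. Open state 2: 0b->2.
c: 0c undefined. 0c->0: ok.
aa: 1a undefined. 1a->0: ok.
ab: 1b undefined. 1b->0: no, cba/abba meet in 2 with "a" left. 1b->1: no, cba/abacba meet in 2 with "a" left. 1b->2: ok.
ac: 1c undefined. 1c->0: no, cba/acba meet in 2 with "a" left. 1c->1: no, cba/acba meet in 2 with "a" left. 1c->2: ok.
ba: 2a undefined. 2a->0: no, cba/abacba meet in 0. 2a->1: no, cba/cccca meet in 1. 2a->2: no, cba/abaa meet in 2. Open state 3: 2a->3.
bb: 2b undefined. 2b->0: ok.
bc: 2c undefined. 2c->0: no, cba/bcbcba meet in 3. 2c->1: no, cba/bcbcba meet in 3. 2c->2: no, cba/bcbcba meet in 3. 2c->3: no, abbbca/abaa meet in 3 with "a" left. Open state 4: 2c->4.
bcb: 4b undefined. 4b->0: no, cba/bcbcba meet in 3. 4b->1: ok.
bcc: 4c undefined. 4c->0: no, abccb/cac meet in 2. 4c->1: no, abccb/cac meet in 2. 4c->2: no, abccb/ccc meet in 0. 4c->3: no, abccb/abab meet in 3 with "b" left. 4c->4: no, abccb/cccca meet in 1. Open state 5: 4c->5.
abaa: 3a undefined. 3a->0: ok.
abab: 3b undefined. 3b->0: ok.
abac: 3c undefined. 3c->0: no, cba/abacba meet in 3. 3c->1: no, cba/abacba meet in 3. 3c->2: ok.
bcca: 5a undefined. 5a->0: ok.
bccc: 5c undefined. 5c->0: ok.
abccb: 5b undefined. 5b->0: no, abccb/abaa meet in 0. 5b->1: no, abccb/cccca meet in 1. 5b->2: no, abccb/cac meet in 2. 5b->3: ok.
abbbca: 4a undefined. 4a->0: no, abbbca/abaa meet in 0. 4a->1: no, abbbca/cccca meet in 1. 4a->2: no, abbbca/cac meet in 2. 4a->3: ok.
All examples now run through 6 states with every (state, symbol) defined. Accept strings end in {3}, Reject strings end in {0,1,2}; accept={3}.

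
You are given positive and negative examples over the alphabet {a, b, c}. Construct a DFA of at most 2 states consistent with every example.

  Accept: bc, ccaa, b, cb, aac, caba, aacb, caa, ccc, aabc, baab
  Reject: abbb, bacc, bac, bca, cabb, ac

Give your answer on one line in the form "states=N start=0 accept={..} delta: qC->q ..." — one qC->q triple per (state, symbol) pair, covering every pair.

Fold the examples into a partial DFA from state 0: repeatedly fix the first undefined (state, symbol) met by the shortest-then-alphabetical prefix, trying targets in increasing order and rejecting any under which an Accept and a Reject string meet in one state with the same remainder; add a state when all current targets are rejected. Accepting states are where Accept strings end.
a: 0a undefined. 0a->0: no, aac/ac meet in 0 with "c" left. Open state 1: 0a->1.
b: 0b undefined. 0b->0: ok.
c: 0c undefined. 0c->0: ok.
aa: 1a undefined. 1a->0: ok.
ab: 1b undefined. 1b->0: no, bc/abbb meet in 0. 1b->1: ok.
ac: 1c undefined. 1c->0: no, bc/bacc meet in 0. 1c->1: ok.
All examples now run through 2 states with every (state, symbol) defined. Accept strings end in {0}, Reject strings end in {1}; accept={0}.

states=2 start=0 accept={0} delta: 0a->1 0b->0 0c->0 1a->0 1b->1 1c->1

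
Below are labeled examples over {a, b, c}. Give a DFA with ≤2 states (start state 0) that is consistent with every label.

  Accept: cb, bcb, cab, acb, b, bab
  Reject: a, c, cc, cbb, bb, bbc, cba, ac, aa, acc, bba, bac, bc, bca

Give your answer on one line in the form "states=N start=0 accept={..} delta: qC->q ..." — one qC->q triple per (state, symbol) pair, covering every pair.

Fold the examples into a partial DFA from state 0: repeatedly fix the first undefined (state, symbol) met by the shortest-then-alphabetical prefix, trying targets in increasing order and rejecting any under which an Accept and a Reject string meet in one state with the same remainder; add a state when all current targets are rejected. Accepting states are where Accept strings end.
a: 0a undefined. 0a->0: ok.
b: 0b undefined. 0b->0: no, b/a meet in 0. Open state 1: 0b->1.
c: 0c undefined. 0c->0: ok.
ba: 1a undefined. 1a->0: ok.
bb: 1b undefined. 1b->0: ok.
bc: 1c undefined. 1c->0: ok.
All examples now run through 2 states with every (state, symbol) defined. Accept strings end in {1}, Reject strings end in {0}; accept={1}.

states=2 start=0 accept={1} delta: 0a->0 0b->1 0c->0 1a->0 1b->0 1c->0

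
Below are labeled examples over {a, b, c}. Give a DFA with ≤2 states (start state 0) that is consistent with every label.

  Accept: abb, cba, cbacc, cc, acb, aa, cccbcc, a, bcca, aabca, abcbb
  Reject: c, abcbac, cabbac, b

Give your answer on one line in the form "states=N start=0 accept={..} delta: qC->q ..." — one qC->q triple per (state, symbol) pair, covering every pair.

states=2 start=0 accept={0} delta: 0a->0 0b->1 0c->1 1a->0 1b->0 1c->0

Fold the examples into a partial DFA from state 0: repeatedly fix the first undefined (state, symbol) met by the shortest-then-alphabetical prefix, trying targets in increasing order and rejecting any under which an Accept and a Reject string meet in one state with the same remainder; add a state when all current targets are rejected. Accepting states are where Accept strings end.
a: 0a undefined. 0a->0: ok.
b: 0b undefined. 0b->0: no, abb/b meet in 0. Open state 1: 0b->1.
c: 0c undefined. 0c->0: no, cc/c meet in 0. 0c->1: ok.
bc: 1c undefined. 1c->0: ok.
ca: 1a undefined. 1a->0: ok.
cb: 1b undefined. 1b->0: ok.
All examples now run through 2 states with every (state, symbol) defined. Accept strings end in {0}, Reject strings end in {1}; accept={0}.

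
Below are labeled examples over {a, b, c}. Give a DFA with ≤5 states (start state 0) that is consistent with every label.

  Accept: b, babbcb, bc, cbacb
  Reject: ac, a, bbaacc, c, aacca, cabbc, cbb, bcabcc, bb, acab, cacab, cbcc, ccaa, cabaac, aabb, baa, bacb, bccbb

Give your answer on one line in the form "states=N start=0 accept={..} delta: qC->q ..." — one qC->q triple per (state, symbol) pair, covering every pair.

Fold the examples into a partial DFA from state 0: repeatedly fix the first undefined (state, symbol) met by the shortest-then-alphabetical prefix, trying targets in increasing order and rejecting any under which an Accept and a Reject string meet in one state with the same remainder; add a state when all current targets are rejected. Accepting states are where Accept strings end.
a: 0a undefined. 0a->0: ok.
b: 0b undefined. 0b->0: no, b/a meet in 0. Open state 1: 0b->1.
c: 0c undefined. 0c->0: no, b/acab meet in 1. 0c->1: no, b/ac meet in 1. Open state 2: 0c->2.
ba: 1a undefined. 1a->0: ok.
bb: 1b undefined. 1b->0: no, babbcb/bacb meet in 2 with "b" left. 1b->1: no, b/bb meet in 1. 1b->2: ok.
bc: 1c undefined. 1c->0: no, bc/a meet in 0. 1c->1: no, b/bcabcc meet in 1. 1c->2: no, bc/ac meet in 2. Open state 3: 1c->3.
ca: 2a undefined. 2a->0: no, b/acab meet in 1. 2a->1: ok.
cb: 2b undefined. 2b->0: no, b/cbb meet in 1. 2b->1: no, b/bacb meet in 1. 2b->2: ok.
cc: 2c undefined. 2c->0: ok.
bca: 3a undefined. 3a->0: no, b/cacab meet in 1. 3a->1: ok.
bcc: 3c undefined. 3c->0: ok.
cbacb: 3b undefined. 3b->0: no, cbacb/a meet in 0. 3b->1: ok.
All examples now run through 4 states with every (state, symbol) defined. Accept strings end in {1,3}, Reject strings end in {0,2}; accept={1,3}.

states=4 start=0 accept={1,3} delta: 0a->0 0b->1 0c->2 1a->0 1b->2 1c->3 2a->1 2b->2 2c->0 3a->1 3b->1 3c->0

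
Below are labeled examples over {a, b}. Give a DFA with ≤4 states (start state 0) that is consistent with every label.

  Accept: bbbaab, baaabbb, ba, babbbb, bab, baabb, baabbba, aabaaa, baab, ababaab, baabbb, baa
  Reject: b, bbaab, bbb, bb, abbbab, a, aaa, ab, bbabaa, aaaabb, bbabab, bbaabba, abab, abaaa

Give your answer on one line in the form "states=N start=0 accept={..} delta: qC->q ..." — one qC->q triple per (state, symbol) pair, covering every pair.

states=4 start=0 accept={3} delta: 0a->1 0b->2 1a->0 1b->1 2a->3 2b->0 3a->3 3b->3

Fold the examples into a partial DFA from state 0: repeatedly fix the first undefined (state, symbol) met by the shortest-then-alphabetical prefix, trying targets in increasing order and rejecting any under which an Accept and a Reject string meet in one state with the same remainder; add a state when all current targets are rejected. Accepting states are where Accept strings end.
a: 0a undefined. 0a->0: no, bab/abab meet in 0 with "bab" left. Open state 1: 0a->1.
b: 0b undefined. 0b->0: no, bbbaab/bbaab meet in 1 with "ab" left. 0b->1: no, baa/aaa meet in 1 with "aa" left. Open state 2: 0b->2.
aa: 1a undefined. 1a->0: ok.
ab: 1b undefined. 1b->0: no, ababaab/b meet in 2. 1b->1: ok.
ba: 2a undefined. 2a->0: no, baaabbb/bbb meet in 2 with "bb" left. 2a->1: no, baaabbb/a meet in 1. 2a->2: no, ba/b meet in 2. Open state 3: 2a->3.
bb: 2b undefined. 2b->0: ok.
baa: 3a undefined. 3a->0: no, bbbaab/b meet in 2. 3a->1: no, bbbaab/a meet in 1. 3a->2: no, bbbaab/bb meet in 0. 3a->3: ok.
bab: 3b undefined. 3b->0: no, bbbaab/bb meet in 0. 3b->1: no, bbbaab/a meet in 1. 3b->2: no, bbbaab/b meet in 2. 3b->3: ok.
All examples now run through 4 states with every (state, symbol) defined. Accept strings end in {3}, Reject strings end in {0,1,2}; accept={3}.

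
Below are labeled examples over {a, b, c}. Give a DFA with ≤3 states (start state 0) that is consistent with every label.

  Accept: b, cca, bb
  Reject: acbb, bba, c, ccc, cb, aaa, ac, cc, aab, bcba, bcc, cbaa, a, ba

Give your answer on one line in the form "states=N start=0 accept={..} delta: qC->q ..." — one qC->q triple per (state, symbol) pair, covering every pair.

states=3 start=0 accept={0} delta: 0a->1 0b->0 0c->1 1a->1 1b->1 1c->2 2a->0 2b->1 2c->1

State merging on the prefix tree: take the shortest (then alphabetical) example prefix whose next move is undefined and point that move at state 0, else 1, else 2, ...; a target is out if some Accept/Reject pair would then sit in one state with the same input left (inseparable). If every existing state is out, open a new one.
a: 0a undefined. 0a->0: no, b/aab meet in 0 with "b" left. Open state 1: 0a->1.
b: 0b undefined. 0b->0: ok.
c: 0c undefined. 0c->0: no, b/c meet in 0. 0c->1: ok.
aa: 1a undefined. 1a->0: no, b/aab meet in 0. 1a->1: ok.
ac: 1c undefined. 1c->0: no, b/acbb meet in 0. 1c->1: no, cca/bba meet in 1. Open state 2: 1c->2.
cb: 1b undefined. 1b->0: no, b/cb meet in 0. 1b->1: ok.
acb: 2b undefined. 2b->0: no, b/acbb meet in 0. 2b->1: ok.
cca: 2a undefined. 2a->0: ok.
ccc: 2c undefined. 2c->0: no, b/ccc meet in 0. 2c->1: ok.
All examples now run through 3 states with every (state, symbol) defined. Accept strings end in {0}, Reject strings end in {1,2}; accept={0}.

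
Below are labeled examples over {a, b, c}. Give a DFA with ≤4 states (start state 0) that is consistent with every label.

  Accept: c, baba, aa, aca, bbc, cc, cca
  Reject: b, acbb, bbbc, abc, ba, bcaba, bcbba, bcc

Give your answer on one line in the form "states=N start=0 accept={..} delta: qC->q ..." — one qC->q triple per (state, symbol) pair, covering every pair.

State merging on the prefix tree: take the shortest (then alphabetical) example prefix whose next move is undefined and point that move at state 0, else 1, else 2, ...; a target is out if some Accept/Reject pair would then sit in one state with the same input left (inseparable). If every existing state is out, open a new one.
a: 0a undefined. 0a->0: ok.
b: 0b undefined. 0b->0: no, c/bbbc meet in 0 with "c" left. Open state 1: 0b->1.
c: 0c undefined. 0c->0: ok.
ba: 1a undefined. 1a->0: no, c/ba meet in 0. 1a->1: ok.
bb: 1b undefined. 1b->0: no, c/acbb meet in 0. 1b->1: no, baba/b meet in 1. Open state 2: 1b->2.
bc: 1c undefined. 1c->0: no, c/abc meet in 0. 1c->1: no, baba/bcaba meet in 2 with "a" left. 1c->2: no, bbc/bcc meet in 2 with "c" left. Open state 3: 1c->3.
bbb: 2b undefined. 2b->0: no, c/bbbc meet in 0. 2b->1: ok.
bbc: 2c undefined. 2c->0: ok.
bca: 3a undefined. 3a->0: ok.
bcb: 3b undefined. 3b->0: ok.
bcc: 3c undefined. 3c->0: no, c/bcc meet in 0. 3c->1: ok.
baba: 2a undefined. 2a->0: ok.
All examples now run through 4 states with every (state, symbol) defined. Accept strings end in {0}, Reject strings end in {1,2,3}; accept={0}.

states=4 start=0 accept={0} delta: 0a->0 0b->1 0c->0 1a->1 1b->2 1c->3 2a->0 2b->1 2c->0 3a->0 3b->0 3c->1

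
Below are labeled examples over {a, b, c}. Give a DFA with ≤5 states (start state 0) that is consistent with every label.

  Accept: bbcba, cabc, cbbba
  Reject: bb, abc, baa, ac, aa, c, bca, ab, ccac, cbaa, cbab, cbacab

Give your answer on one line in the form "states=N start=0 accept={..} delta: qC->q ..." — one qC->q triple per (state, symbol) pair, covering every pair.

Grow the machine one transition at a time. Run the examples from 0; the earliest place one falls off (shortest prefix, ties alphabetical) gets sent to the lowest-numbered state that keeps every Accept/Reject pair distinguishable — a pair clashes when both reach the same state with identical unread suffix — and to a fresh state only if none does.
a: 0a undefined. 0a->0: ok.
b: 0b undefined. 0b->0: ok.
c: 0c undefined. 0c->0: no, bbcba/bb meet in 0. Open state 1: 0c->1.
ca: 1a undefined. 1a->0: no, cabc/abc meet in 1. 1a->1: ok.
cb: 1b undefined. 1b->0: no, bbcba/bb meet in 0. 1b->1: no, bbcba/abc meet in 1. Open state 2: 1b->2.
cc: 1c undefined. 1c->0: ok.
cba: 2a undefined. 2a->0: no, bbcba/bb meet in 0. 2a->1: no, bbcba/abc meet in 1. 2a->2: no, bbcba/cbaa meet in 2. Open state 3: 2a->3.
cbb: 2b undefined. 2b->0: no, cbbba/bb meet in 0. 2b->1: ok.
cabc: 2c undefined. 2c->0: no, cabc/bb meet in 0. 2c->1: no, cabc/abc meet in 1. 2c->2: ok.
cbaa: 3a undefined. 3a->0: ok.
cbab: 3b undefined. 3b->0: ok.
cbac: 3c undefined. 3c->0: ok.
All examples now run through 4 states with every (state, symbol) defined. Accept strings end in {2,3}, Reject strings end in {0,1}; accept={2,3}.

states=4 start=0 accept={2,3} delta: 0a->0 0b->0 0c->1 1a->1 1b->2 1c->0 2a->3 2b->1 2c->2 3a->0 3b->0 3c->0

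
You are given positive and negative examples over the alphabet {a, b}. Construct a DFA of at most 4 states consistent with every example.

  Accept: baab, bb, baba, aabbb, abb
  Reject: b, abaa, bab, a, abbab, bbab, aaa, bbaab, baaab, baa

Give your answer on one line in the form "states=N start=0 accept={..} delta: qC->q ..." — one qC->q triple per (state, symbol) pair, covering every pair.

states=4 start=0 accept={2,3} delta: 0a->0 0b->1 1a->2 1b->3 2a->1 2b->1 3a->0 3b->2

Grow the machine one transition at a time. Run the examples from 0; the earliest place one falls off (shortest prefix, ties alphabetical) gets sent to the lowest-numbered state that keeps every Accept/Reject pair distinguishable — a pair clashes when both reach the same state with identical unread suffix — and to a fresh state only if none does.
a: 0a undefined. 0a->0: ok.
b: 0b undefined. 0b->0: no, baab/b meet in 0. Open state 1: 0b->1.
ba: 1a undefined. 1a->0: no, baab/b meet in 1. 1a->1: no, baab/bab meet in 1 with "b" left. Open state 2: 1a->2.
bb: 1b undefined. 1b->0: no, bb/a meet in 0. 1b->1: no, baab/bbaab meet in 2 with "ab" left. 1b->2: no, baab/abbab meet in 2 with "ab" left. Open state 3: 1b->3.
baa: 2a undefined. 2a->0: no, baab/b meet in 1. 2a->1: ok.
bab: 2b undefined. 2b->0: no, baba/bab meet in 0. 2b->1: ok.
bba: 3a undefined. 3a->0: ok.
aabbb: 3b undefined. 3b->0: no, aabbb/a meet in 0. 3b->1: no, aabbb/b meet in 1. 3b->2: ok.
All examples now run through 4 states with every (state, symbol) defined. Accept strings end in {2,3}, Reject strings end in {0,1}; accept={2,3}.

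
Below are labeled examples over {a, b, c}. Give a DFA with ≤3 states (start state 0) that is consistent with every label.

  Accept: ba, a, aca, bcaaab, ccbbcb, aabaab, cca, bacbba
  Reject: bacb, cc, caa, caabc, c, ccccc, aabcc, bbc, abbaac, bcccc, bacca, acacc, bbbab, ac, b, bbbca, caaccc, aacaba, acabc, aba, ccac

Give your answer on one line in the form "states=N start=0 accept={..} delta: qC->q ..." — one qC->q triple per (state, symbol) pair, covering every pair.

states=3 start=0 accept={1} delta: 0a->1 0b->0 0c->2 1a->1 1b->2 1c->0 2a->2 2b->1 2c->0

Fold the examples into a partial DFA from state 0: repeatedly fix the first undefined (state, symbol) met by the shortest-then-alphabetical prefix, trying targets in increasing order and rejecting any under which an Accept and a Reject string meet in one state with the same remainder; add a state when all current targets are rejected. Accepting states are where Accept strings end.
a: 0a undefined. 0a->0: no, ba/aba meet in 0 with "ba" left. Open state 1: 0a->1.
b: 0b undefined. 0b->0: ok.
c: 0c undefined. 0c->0: no, ba/bbbca meet in 1. 0c->1: no, ba/c meet in 1. Open state 2: 0c->2.
aa: 1a undefined. 1a->0: no, aabaab/b meet in 0. 1a->1: ok.
ab: 1b undefined. 1b->0: no, ba/aba meet in 1. 1b->1: no, ba/bbbab meet in 1. 1b->2: ok.
ac: 1c undefined. 1c->0: ok.
ca: 2a undefined. 2a->0: no, ba/caa meet in 1. 2a->1: no, ba/caa meet in 1. 2a->2: ok.
cc: 2c undefined. 2c->0: ok.
abb: 2b undefined. 2b->0: no, bcaaab/bacb meet in 0. 2b->1: ok.
All examples now run through 3 states with every (state, symbol) defined. Accept strings end in {1}, Reject strings end in {0,2}; accept={1}.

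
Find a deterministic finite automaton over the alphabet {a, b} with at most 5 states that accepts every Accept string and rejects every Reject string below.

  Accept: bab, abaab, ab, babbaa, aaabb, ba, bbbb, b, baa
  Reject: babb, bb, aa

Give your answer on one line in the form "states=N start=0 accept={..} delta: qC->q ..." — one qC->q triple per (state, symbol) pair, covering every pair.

states=5 start=0 accept={1,2,3} delta: 0a->1 0b->2 1a->0 1b->1 2a->3 2b->4 3a->1 3b->2 4a->0 4b->0

State merging on the prefix tree: take the shortest (then alphabetical) example prefix whose next move is undefined and point that move at state 0, else 1, else 2, ...; a target is out if some Accept/Reject pair would then sit in one state with the same input left (inseparable). If every existing state is out, open a new one.
a: 0a undefined. 0a->0: no, aaabb/bb meet in 0 with "bb" left. Open state 1: 0a->1.
b: 0b undefined. 0b->0: no, bbbb/bb meet in 0. 0b->1: no, ab/bb meet in 1 with "b" left. Open state 2: 0b->2.
aa: 1a undefined. 1a->0: ok.
ab: 1b undefined. 1b->0: no, ab/aa meet in 0. 1b->1: ok.
ba: 2a undefined. 2a->0: no, ba/aa meet in 0. 2a->1: no, bab/babb meet in 1. 2a->2: no, bab/bb meet in 2 with "b" left. Open state 3: 2a->3.
bb: 2b undefined. 2b->0: no, bbbb/bb meet in 0. 2b->1: no, abaab/bb meet in 1. 2b->2: no, bbbb/bb meet in 2. 2b->3: no, ba/bb meet in 3. Open state 4: 2b->4.
baa: 3a undefined. 3a->0: no, baa/aa meet in 0. 3a->1: ok.
bab: 3b undefined. 3b->0: no, bab/aa meet in 0. 3b->1: no, bab/babb meet in 1. 3b->2: ok.
bbb: 4b undefined. 4b->0: ok.
babba: 4a undefined. 4a->0: ok.
All examples now run through 5 states with every (state, symbol) defined. Accept strings end in {1,2,3}, Reject strings end in {0,4}; accept={1,2,3}.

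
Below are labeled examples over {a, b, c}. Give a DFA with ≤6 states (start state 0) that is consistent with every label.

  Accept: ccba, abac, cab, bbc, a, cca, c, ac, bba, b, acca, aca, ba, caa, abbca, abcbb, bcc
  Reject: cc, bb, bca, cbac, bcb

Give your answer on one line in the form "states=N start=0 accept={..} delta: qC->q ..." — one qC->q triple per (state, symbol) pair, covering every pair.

Grow the machine one transition at a time. Run the examples from 0; the earliest place one falls off (shortest prefix, ties alphabetical) gets sent to the lowest-numbered state that keeps every Accept/Reject pair distinguishable — a pair clashes when both reach the same state with identical unread suffix — and to a fresh state only if none does.
a: 0a undefined. 0a->0: ok.
b: 0b undefined. 0b->0: no, a/bb meet in 0. Open state 1: 0b->1.
c: 0c undefined. 0c->0: no, abac/cbac meet in 1 with "ac" left. 0c->1: no, cca/bca meet in 1 with "ca" left. Open state 2: 0c->2.
ba: 1a undefined. 1a->0: ok.
bb: 1b undefined. 1b->0: no, a/bb meet in 0. 1b->1: no, b/bb meet in 1. 1b->2: no, abac/bb meet in 2. Open state 3: 1b->3.
bc: 1c undefined. 1c->0: no, a/bca meet in 0. 1c->1: no, a/bca meet in 0. 1c->2: no, aca/bca meet in 2 with "a" left. 1c->3: no, bba/bca meet in 3 with "a" left. Open state 4: 1c->4.
ca: 2a undefined. 2a->0: ok.
cb: 2b undefined. 2b->0: no, abac/cbac meet in 2. 2b->1: no, abac/cbac meet in 2. 2b->2: no, abac/cbac meet in 2. 2b->3: ok.
cc: 2c undefined. 2c->0: no, ccba/cc meet in 0. 2c->1: no, cab/cc meet in 1. 2c->2: no, abac/cc meet in 2. 2c->3: ok.
bba: 3a undefined. 3a->0: no, abac/cbac meet in 2. 3a->1: ok.
bbc: 3c undefined. 3c->0: ok.
bca: 4a undefined. 4a->0: no, bbc/bca meet in 0. 4a->1: no, cab/bca meet in 1. 4a->2: no, abac/bca meet in 2. 4a->3: ok.
bcb: 4b undefined. 4b->0: no, bbc/bcb meet in 0. 4b->1: no, cab/bcb meet in 1. 4b->2: no, abac/bcb meet in 2. 4b->3: ok.
bcc: 4c undefined. 4c->0: ok.
ccb: 3b undefined. 3b->0: ok.
All examples now run through 5 states with every (state, symbol) defined. Accept strings end in {0,1,2}, Reject strings end in {3,4}; accept={0,1,2}.

states=5 start=0 accept={0,1,2} delta: 0a->0 0b->1 0c->2 1a->0 1b->3 1c->4 2a->0 2b->3 2c->3 3a->1 3b->0 3c->0 4a->3 4b->3 4c->0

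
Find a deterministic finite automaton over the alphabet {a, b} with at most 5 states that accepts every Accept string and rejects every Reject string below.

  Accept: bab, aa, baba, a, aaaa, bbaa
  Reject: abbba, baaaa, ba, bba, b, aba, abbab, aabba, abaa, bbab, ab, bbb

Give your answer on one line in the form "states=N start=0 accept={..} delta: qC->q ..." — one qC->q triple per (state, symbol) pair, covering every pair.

Grow the machine one transition at a time. Run the examples from 0; the earliest place one falls off (shortest prefix, ties alphabetical) gets sent to the lowest-numbered state that keeps every Accept/Reject pair distinguishable — a pair clashes when both reach the same state with identical unread suffix — and to a fresh state only if none does.
a: 0a undefined. 0a->0: ok.
b: 0b undefined. 0b->0: no, bab/abbba meet in 0. Open state 1: 0b->1.
ba: 1a undefined. 1a->0: no, bab/b meet in 1. 1a->1: no, baba/bba meet in 1 with "ba" left. Open state 2: 1a->2.
bb: 1b undefined. 1b->0: no, aa/bba meet in 0. 1b->1: no, bab/abbab meet in 2 with "b" left. 1b->2: no, bab/bbb meet in 2 with "b" left. Open state 3: 1b->3.
baa: 2a undefined. 2a->0: no, aa/baaaa meet in 0. 2a->1: ok.
bab: 2b undefined. 2b->0: ok.
bba: 3a undefined. 3a->0: no, bab/bba meet in 0. 3a->1: no, bbaa/ba meet in 2. 3a->2: no, bab/abbab meet in 0. 3a->3: no, bbaa/bba meet in 3. Open state 4: 3a->4.
bbb: 3b undefined. 3b->0: no, bab/abbba meet in 0. 3b->1: ok.
bbaa: 4a undefined. 4a->0: ok.
bbab: 4b undefined. 4b->0: no, bab/abbab meet in 0. 4b->1: ok.
All examples now run through 5 states with every (state, symbol) defined. Accept strings end in {0}, Reject strings end in {1,2,4}; accept={0}.

states=5 start=0 accept={0} delta: 0a->0 0b->1 1a->2 1b->3 2a->1 2b->0 3a->4 3b->1 4a->0 4b->1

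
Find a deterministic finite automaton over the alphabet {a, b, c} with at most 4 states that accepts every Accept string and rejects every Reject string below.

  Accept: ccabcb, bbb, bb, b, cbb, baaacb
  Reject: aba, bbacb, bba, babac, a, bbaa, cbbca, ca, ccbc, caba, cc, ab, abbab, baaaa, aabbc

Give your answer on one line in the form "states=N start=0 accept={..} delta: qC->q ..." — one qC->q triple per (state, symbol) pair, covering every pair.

Fold the examples into a partial DFA from state 0: repeatedly fix the first undefined (state, symbol) met by the shortest-then-alphabetical prefix, trying targets in increasing order and rejecting any under which an Accept and a Reject string meet in one state with the same remainder; add a state when all current targets are rejected. Accepting states are where Accept strings end.
a: 0a undefined. 0a->0: no, b/ab meet in 0 with "b" left. Open state 1: 0a->1.
b: 0b undefined. 0b->0: ok.
c: 0c undefined. 0c->0: no, bbb/ccbc meet in 0. 0c->1: ok.
aa: 1a undefined. 1a->0: no, bbb/bbaa meet in 0. 1a->1: no, baaacb/bbacb meet in 1 with "cb" left. Open state 2: 1a->2.
ab: 1b undefined. 1b->0: no, bbb/ab meet in 0. 1b->1: no, cbb/bba meet in 1. 1b->2: ok.
cc: 1c undefined. 1c->0: no, bbb/bbacb meet in 0. 1c->1: ok.
aab: 2b undefined. 2b->0: no, ccabcb/bbacb meet in 2. 2b->1: no, ccabcb/bbacb meet in 2. 2b->2: no, cbb/bbacb meet in 2. Open state 3: 2b->3.
aba: 2a undefined. 2a->0: no, bbb/aba meet in 0. 2a->1: no, baaacb/bbacb meet in 2. 2a->2: ok.
aabb: 3b undefined. 3b->0: ok.
abba: 3a undefined. 3a->0: no, bbb/caba meet in 0. 3a->1: ok.
cbbc: 3c undefined. 3c->0: ok.
ccbc: 2c undefined. 2c->0: no, ccabcb/babac meet in 0. 2c->1: no, baaacb/aba meet in 2. 2c->2: ok.
All examples now run through 4 states with every (state, symbol) defined. Accept strings end in {0,3}, Reject strings end in {1,2}; accept={0,3}.

states=4 start=0 accept={0,3} delta: 0a->1 0b->0 0c->1 1a->2 1b->2 1c->1 2a->2 2b->3 2c->2 3a->1 3b->0 3c->0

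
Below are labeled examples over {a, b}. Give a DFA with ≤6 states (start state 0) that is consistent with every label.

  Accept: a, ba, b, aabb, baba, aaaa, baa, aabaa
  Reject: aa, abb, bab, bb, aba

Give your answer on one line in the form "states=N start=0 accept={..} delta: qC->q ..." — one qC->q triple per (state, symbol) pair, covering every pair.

states=5 start=0 accept={1,2} delta: 0a->1 0b->2 1a->3 1b->3 2a->2 2b->0 3a->0 3b->4 4a->0 4b->1

Fold the examples into a partial DFA from state 0: repeatedly fix the first undefined (state, symbol) met by the shortest-then-alphabetical prefix, trying targets in increasing order and rejecting any under which an Accept and a Reject string meet in one state with the same remainder; add a state when all current targets are rejected. Accepting states are where Accept strings end.
a: 0a undefined. 0a->0: no, a/aa meet in 0. Open state 1: 0a->1.
b: 0b undefined. 0b->0: no, b/bb meet in 0. 0b->1: no, ba/aa meet in 1 with "a" left. Open state 2: 0b->2.
aa: 1a undefined. 1a->0: no, aabb/bb meet in 2 with "b" left. 1a->1: no, a/aa meet in 1. 1a->2: no, b/aa meet in 2. Open state 3: 1a->3.
ab: 1b undefined. 1b->0: no, a/aba meet in 1. 1b->1: no, a/abb meet in 1. 1b->2: no, ba/aba meet in 2 with "a" left. 1b->3: ok.
ba: 2a undefined. 2a->0: no, b/bab meet in 2. 2a->1: no, baba/aba meet in 3 with "a" left. 2a->2: ok.
bb: 2b undefined. 2b->0: ok.
aaa: 3a undefined. 3a->0: ok.
aab: 3b undefined. 3b->0: no, aabaa/aa meet in 3. 3b->1: no, a/abb meet in 1. 3b->2: no, ba/abb meet in 2. 3b->3: no, aabb/aa meet in 3. Open state 4: 3b->4.
aaba: 4a undefined. 4a->0: ok.
aabb: 4b undefined. 4b->0: no, aabb/bab meet in 0. 4b->1: ok.
All examples now run through 5 states with every (state, symbol) defined. Accept strings end in {1,2}, Reject strings end in {0,3,4}; accept={1,2}.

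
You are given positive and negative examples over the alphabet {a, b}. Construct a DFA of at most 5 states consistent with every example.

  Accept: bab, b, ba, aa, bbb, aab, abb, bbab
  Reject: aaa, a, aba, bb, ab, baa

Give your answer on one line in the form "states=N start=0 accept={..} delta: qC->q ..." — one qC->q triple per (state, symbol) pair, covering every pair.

states=4 start=0 accept={0,2} delta: 0a->1 0b->2 1a->0 1b->3 2a->0 2b->3 3a->3 3b->0

Grow the machine one transition at a time. Run the examples from 0; the earliest place one falls off (shortest prefix, ties alphabetical) gets sent to the lowest-numbered state that keeps every Accept/Reject pair distinguishable — a pair clashes when both reach the same state with identical unread suffix — and to a fresh state only if none does.
a: 0a undefined. 0a->0: no, b/ab meet in 0 with "b" left. Open state 1: 0a->1.
b: 0b undefined. 0b->0: no, bab/ab meet in 1 with "b" left. 0b->1: no, b/a meet in 1. Open state 2: 0b->2.
aa: 1a undefined. 1a->0: ok.
ab: 1b undefined. 1b->0: no, aa/ab meet in 0. 1b->1: no, aa/aba meet in 0. 1b->2: no, b/ab meet in 2. Open state 3: 1b->3.
ba: 2a undefined. 2a->0: ok.
bb: 2b undefined. 2b->0: no, ba/bb meet in 0. 2b->1: no, bbb/ab meet in 3. 2b->2: no, bab/bb meet in 2. 2b->3: ok.
aba: 3a undefined. 3a->0: no, ba/aba meet in 0. 3a->1: no, bbab/bb meet in 3. 3a->2: no, bab/aba meet in 2. 3a->3: ok.
abb: 3b undefined. 3b->0: ok.
All examples now run through 4 states with every (state, symbol) defined. Accept strings end in {0,2}, Reject strings end in {1,3}; accept={0,2}.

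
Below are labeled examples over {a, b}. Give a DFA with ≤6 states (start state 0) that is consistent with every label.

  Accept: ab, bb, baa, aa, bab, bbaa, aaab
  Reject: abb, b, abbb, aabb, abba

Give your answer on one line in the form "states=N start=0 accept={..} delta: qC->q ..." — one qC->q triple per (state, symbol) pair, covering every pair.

states=5 start=0 accept={0,2,3} delta: 0a->1 0b->1 1a->2 1b->3 2a->2 2b->0 3a->1 3b->4 4a->1 4b->1

State merging on the prefix tree: take the shortest (then alphabetical) example prefix whose next move is undefined and point that move at state 0, else 1, else 2, ...; a target is out if some Accept/Reject pair would then sit in one state with the same input left (inseparable). If every existing state is out, open a new one.
a: 0a undefined. 0a->0: no, ab/b meet in 0 with "b" left. Open state 1: 0a->1.
b: 0b undefined. 0b->0: no, bb/b meet in 0. 0b->1: ok.
aa: 1a undefined. 1a->0: no, ab/aabb meet in 1 with "b" left. 1a->1: no, baa/b meet in 1. Open state 2: 1a->2.
ab: 1b undefined. 1b->0: no, ab/abbb meet in 0. 1b->1: no, ab/abb meet in 1. 1b->2: no, bab/abb meet in 2 with "b" left. Open state 3: 1b->3.
aaa: 2a undefined. 2a->0: no, aaab/b meet in 1. 2a->1: no, baa/b meet in 1. 2a->2: ok.
aab: 2b undefined. 2b->0: ok.
abb: 3b undefined. 3b->0: no, bab/abb meet in 0. 3b->1: no, ab/abbb meet in 3. 3b->2: no, baa/abb meet in 2. 3b->3: no, ab/abb meet in 3. Open state 4: 3b->4.
bba: 3a undefined. 3a->0: no, bbaa/b meet in 1. 3a->1: ok.
abba: 4a undefined. 4a->0: no, bab/abba meet in 0. 4a->1: ok.
abbb: 4b undefined. 4b->0: no, bab/abbb meet in 0. 4b->1: ok.
All examples now run through 5 states with every (state, symbol) defined. Accept strings end in {0,2,3}, Reject strings end in {1,4}; accept={0,2,3}.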